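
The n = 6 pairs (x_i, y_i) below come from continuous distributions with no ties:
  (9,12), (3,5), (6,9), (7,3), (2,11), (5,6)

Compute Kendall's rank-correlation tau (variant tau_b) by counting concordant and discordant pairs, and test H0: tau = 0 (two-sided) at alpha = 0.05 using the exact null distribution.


Step 1: Enumerate the 15 unordered pairs (i,j) with i<j and classify each by sign(x_j-x_i) * sign(y_j-y_i).
  (1,2):dx=-6,dy=-7->C; (1,3):dx=-3,dy=-3->C; (1,4):dx=-2,dy=-9->C; (1,5):dx=-7,dy=-1->C
  (1,6):dx=-4,dy=-6->C; (2,3):dx=+3,dy=+4->C; (2,4):dx=+4,dy=-2->D; (2,5):dx=-1,dy=+6->D
  (2,6):dx=+2,dy=+1->C; (3,4):dx=+1,dy=-6->D; (3,5):dx=-4,dy=+2->D; (3,6):dx=-1,dy=-3->C
  (4,5):dx=-5,dy=+8->D; (4,6):dx=-2,dy=+3->D; (5,6):dx=+3,dy=-5->D
Step 2: C = 8, D = 7, total pairs = 15.
Step 3: tau = (C - D)/(n(n-1)/2) = (8 - 7)/15 = 0.066667.
Step 4: Exact two-sided p-value (enumerate n! = 720 permutations of y under H0): p = 1.000000.
Step 5: alpha = 0.05. fail to reject H0.

tau_b = 0.0667 (C=8, D=7), p = 1.000000, fail to reject H0.


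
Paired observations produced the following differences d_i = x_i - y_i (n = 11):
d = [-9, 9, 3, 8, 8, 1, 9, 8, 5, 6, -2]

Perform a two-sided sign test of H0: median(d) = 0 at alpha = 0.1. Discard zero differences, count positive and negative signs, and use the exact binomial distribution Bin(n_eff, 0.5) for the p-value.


Step 1: Discard zero differences. Original n = 11; n_eff = number of nonzero differences = 11.
Nonzero differences (with sign): -9, +9, +3, +8, +8, +1, +9, +8, +5, +6, -2
Step 2: Count signs: positive = 9, negative = 2.
Step 3: Under H0: P(positive) = 0.5, so the number of positives S ~ Bin(11, 0.5).
Step 4: Two-sided exact p-value = sum of Bin(11,0.5) probabilities at or below the observed probability = 0.065430.
Step 5: alpha = 0.1. reject H0.

n_eff = 11, pos = 9, neg = 2, p = 0.065430, reject H0.


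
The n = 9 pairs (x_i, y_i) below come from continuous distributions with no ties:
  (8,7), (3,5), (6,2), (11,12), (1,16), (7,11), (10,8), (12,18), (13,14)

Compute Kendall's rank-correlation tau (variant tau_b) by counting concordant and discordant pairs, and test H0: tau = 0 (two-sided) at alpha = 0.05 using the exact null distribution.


Step 1: Enumerate the 36 unordered pairs (i,j) with i<j and classify each by sign(x_j-x_i) * sign(y_j-y_i).
  (1,2):dx=-5,dy=-2->C; (1,3):dx=-2,dy=-5->C; (1,4):dx=+3,dy=+5->C; (1,5):dx=-7,dy=+9->D
  (1,6):dx=-1,dy=+4->D; (1,7):dx=+2,dy=+1->C; (1,8):dx=+4,dy=+11->C; (1,9):dx=+5,dy=+7->C
  (2,3):dx=+3,dy=-3->D; (2,4):dx=+8,dy=+7->C; (2,5):dx=-2,dy=+11->D; (2,6):dx=+4,dy=+6->C
  (2,7):dx=+7,dy=+3->C; (2,8):dx=+9,dy=+13->C; (2,9):dx=+10,dy=+9->C; (3,4):dx=+5,dy=+10->C
  (3,5):dx=-5,dy=+14->D; (3,6):dx=+1,dy=+9->C; (3,7):dx=+4,dy=+6->C; (3,8):dx=+6,dy=+16->C
  (3,9):dx=+7,dy=+12->C; (4,5):dx=-10,dy=+4->D; (4,6):dx=-4,dy=-1->C; (4,7):dx=-1,dy=-4->C
  (4,8):dx=+1,dy=+6->C; (4,9):dx=+2,dy=+2->C; (5,6):dx=+6,dy=-5->D; (5,7):dx=+9,dy=-8->D
  (5,8):dx=+11,dy=+2->C; (5,9):dx=+12,dy=-2->D; (6,7):dx=+3,dy=-3->D; (6,8):dx=+5,dy=+7->C
  (6,9):dx=+6,dy=+3->C; (7,8):dx=+2,dy=+10->C; (7,9):dx=+3,dy=+6->C; (8,9):dx=+1,dy=-4->D
Step 2: C = 25, D = 11, total pairs = 36.
Step 3: tau = (C - D)/(n(n-1)/2) = (25 - 11)/36 = 0.388889.
Step 4: Exact two-sided p-value (enumerate n! = 362880 permutations of y under H0): p = 0.180181.
Step 5: alpha = 0.05. fail to reject H0.

tau_b = 0.3889 (C=25, D=11), p = 0.180181, fail to reject H0.


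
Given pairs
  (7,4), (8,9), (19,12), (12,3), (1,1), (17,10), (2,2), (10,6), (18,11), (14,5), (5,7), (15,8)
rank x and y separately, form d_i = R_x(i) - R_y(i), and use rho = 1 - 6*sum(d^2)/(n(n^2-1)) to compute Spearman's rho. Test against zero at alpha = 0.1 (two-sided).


Step 1: Rank x and y separately (midranks; no ties here).
rank(x): 7->4, 8->5, 19->12, 12->7, 1->1, 17->10, 2->2, 10->6, 18->11, 14->8, 5->3, 15->9
rank(y): 4->4, 9->9, 12->12, 3->3, 1->1, 10->10, 2->2, 6->6, 11->11, 5->5, 7->7, 8->8
Step 2: d_i = R_x(i) - R_y(i); compute d_i^2.
  (4-4)^2=0, (5-9)^2=16, (12-12)^2=0, (7-3)^2=16, (1-1)^2=0, (10-10)^2=0, (2-2)^2=0, (6-6)^2=0, (11-11)^2=0, (8-5)^2=9, (3-7)^2=16, (9-8)^2=1
sum(d^2) = 58.
Step 3: rho = 1 - 6*58 / (12*(12^2 - 1)) = 1 - 348/1716 = 0.797203.
Step 4: Under H0, t = rho * sqrt((n-2)/(1-rho^2)) = 4.1758 ~ t(10).
Step 5: Two-sided p-value from the t-distribution with 10 df = 0.001900.
Step 6: alpha = 0.1. reject H0.

rho = 0.7972, p = 0.001900, reject H0 at alpha = 0.1.


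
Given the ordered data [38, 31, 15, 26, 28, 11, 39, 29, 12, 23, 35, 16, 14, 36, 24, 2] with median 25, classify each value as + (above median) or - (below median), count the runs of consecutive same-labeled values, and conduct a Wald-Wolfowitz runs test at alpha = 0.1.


Step 1: Compute median = 25; label A = above, B = below.
Labels in order: AABAABAABBABBABB  (n_A = 8, n_B = 8)
Step 2: Count runs R = 10.
Step 3: Under H0 (random ordering), E[R] = 2*n_A*n_B/(n_A+n_B) + 1 = 2*8*8/16 + 1 = 9.0000.
        Var[R] = 2*n_A*n_B*(2*n_A*n_B - n_A - n_B) / ((n_A+n_B)^2 * (n_A+n_B-1)) = 14336/3840 = 3.7333.
        SD[R] = 1.9322.
Step 4: Continuity-corrected z = (R - 0.5 - E[R]) / SD[R] = (10 - 0.5 - 9.0000) / 1.9322 = 0.2588.
Step 5: Two-sided p-value via normal approximation = 2*(1 - Phi(|z|)) = 0.795809.
Step 6: alpha = 0.1. fail to reject H0.

R = 10, z = 0.2588, p = 0.795809, fail to reject H0.


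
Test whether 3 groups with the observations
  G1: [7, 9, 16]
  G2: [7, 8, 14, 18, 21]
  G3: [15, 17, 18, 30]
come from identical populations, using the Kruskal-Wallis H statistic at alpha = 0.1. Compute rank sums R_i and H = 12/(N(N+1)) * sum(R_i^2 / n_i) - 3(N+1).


Step 1: Combine all N = 12 observations and assign midranks.
sorted (value, group, rank): (7,G1,1.5), (7,G2,1.5), (8,G2,3), (9,G1,4), (14,G2,5), (15,G3,6), (16,G1,7), (17,G3,8), (18,G2,9.5), (18,G3,9.5), (21,G2,11), (30,G3,12)
Step 2: Sum ranks within each group.
R_1 = 12.5 (n_1 = 3)
R_2 = 30 (n_2 = 5)
R_3 = 35.5 (n_3 = 4)
Step 3: H = 12/(N(N+1)) * sum(R_i^2/n_i) - 3(N+1)
     = 12/(12*13) * (12.5^2/3 + 30^2/5 + 35.5^2/4) - 3*13
     = 0.076923 * 547.146 - 39
     = 3.088141.
Step 4: Ties present; correction factor C = 1 - 12/(12^3 - 12) = 0.993007. Corrected H = 3.088141 / 0.993007 = 3.109888.
Step 5: Under H0, H ~ chi^2(2); p-value = 0.211201.
Step 6: alpha = 0.1. fail to reject H0.

H = 3.1099, df = 2, p = 0.211201, fail to reject H0.


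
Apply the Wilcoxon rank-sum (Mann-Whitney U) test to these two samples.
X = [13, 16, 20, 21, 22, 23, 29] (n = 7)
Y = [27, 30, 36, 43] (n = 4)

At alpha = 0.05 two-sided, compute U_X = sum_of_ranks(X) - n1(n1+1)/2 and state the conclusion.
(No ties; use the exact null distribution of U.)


Step 1: Combine and sort all 11 observations; assign midranks.
sorted (value, group): (13,X), (16,X), (20,X), (21,X), (22,X), (23,X), (27,Y), (29,X), (30,Y), (36,Y), (43,Y)
ranks: 13->1, 16->2, 20->3, 21->4, 22->5, 23->6, 27->7, 29->8, 30->9, 36->10, 43->11
Step 2: Rank sum for X: R1 = 1 + 2 + 3 + 4 + 5 + 6 + 8 = 29.
Step 3: U_X = R1 - n1(n1+1)/2 = 29 - 7*8/2 = 29 - 28 = 1.
       U_Y = n1*n2 - U_X = 28 - 1 = 27.
Step 4: No ties, so the exact null distribution of U (based on enumerating the C(11,7) = 330 equally likely rank assignments) gives the two-sided p-value.
Step 5: p-value = 0.012121; compare to alpha = 0.05. reject H0.

U_X = 1, p = 0.012121, reject H0 at alpha = 0.05.


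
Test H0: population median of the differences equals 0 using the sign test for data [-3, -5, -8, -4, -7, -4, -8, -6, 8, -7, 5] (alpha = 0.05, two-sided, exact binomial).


Step 1: Discard zero differences. Original n = 11; n_eff = number of nonzero differences = 11.
Nonzero differences (with sign): -3, -5, -8, -4, -7, -4, -8, -6, +8, -7, +5
Step 2: Count signs: positive = 2, negative = 9.
Step 3: Under H0: P(positive) = 0.5, so the number of positives S ~ Bin(11, 0.5).
Step 4: Two-sided exact p-value = sum of Bin(11,0.5) probabilities at or below the observed probability = 0.065430.
Step 5: alpha = 0.05. fail to reject H0.

n_eff = 11, pos = 2, neg = 9, p = 0.065430, fail to reject H0.


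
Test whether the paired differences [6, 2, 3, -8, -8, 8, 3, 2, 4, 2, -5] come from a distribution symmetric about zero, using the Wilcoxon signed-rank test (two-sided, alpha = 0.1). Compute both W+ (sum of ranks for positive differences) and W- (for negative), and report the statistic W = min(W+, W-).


Step 1: Drop any zero differences (none here) and take |d_i|.
|d| = [6, 2, 3, 8, 8, 8, 3, 2, 4, 2, 5]
Step 2: Midrank |d_i| (ties get averaged ranks).
ranks: |6|->8, |2|->2, |3|->4.5, |8|->10, |8|->10, |8|->10, |3|->4.5, |2|->2, |4|->6, |2|->2, |5|->7
Step 3: Attach original signs; sum ranks with positive sign and with negative sign.
W+ = 8 + 2 + 4.5 + 10 + 4.5 + 2 + 6 + 2 = 39
W- = 10 + 10 + 7 = 27
(Check: W+ + W- = 66 should equal n(n+1)/2 = 66.)
Step 4: Test statistic W = min(W+, W-) = 27.
Step 5: Ties in |d|, so use the tie-corrected normal approximation.
        E[W] = n(n+1)/4 = 11*12/4 = 33.
        Tie groups: |d|=2 (t=3), |d|=3 (t=2), |d|=8 (t=3); sum(t^3 - t) = 54.
        Var[W] = n(n+1)(2n+1)/24 - sum(t^3-t)/48 = 3036/24 - 54/48 = 125.375.
        z = (W - E[W]) / sqrt(Var[W]) = (27 - 33) / 11.1971 = -0.5359.
        Two-sided p = 2*Phi(z) = 0.592060.
Step 6: alpha = 0.1. fail to reject H0.

W+ = 39, W- = 27, W = min = 27, p = 0.592060, fail to reject H0.


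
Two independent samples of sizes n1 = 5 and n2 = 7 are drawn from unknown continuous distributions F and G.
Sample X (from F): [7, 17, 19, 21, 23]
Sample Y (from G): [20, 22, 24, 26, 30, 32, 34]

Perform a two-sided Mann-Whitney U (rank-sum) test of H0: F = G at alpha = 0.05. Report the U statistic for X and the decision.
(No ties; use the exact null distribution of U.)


Step 1: Combine and sort all 12 observations; assign midranks.
sorted (value, group): (7,X), (17,X), (19,X), (20,Y), (21,X), (22,Y), (23,X), (24,Y), (26,Y), (30,Y), (32,Y), (34,Y)
ranks: 7->1, 17->2, 19->3, 20->4, 21->5, 22->6, 23->7, 24->8, 26->9, 30->10, 32->11, 34->12
Step 2: Rank sum for X: R1 = 1 + 2 + 3 + 5 + 7 = 18.
Step 3: U_X = R1 - n1(n1+1)/2 = 18 - 5*6/2 = 18 - 15 = 3.
       U_Y = n1*n2 - U_X = 35 - 3 = 32.
Step 4: No ties, so the exact null distribution of U (based on enumerating the C(12,5) = 792 equally likely rank assignments) gives the two-sided p-value.
Step 5: p-value = 0.017677; compare to alpha = 0.05. reject H0.

U_X = 3, p = 0.017677, reject H0 at alpha = 0.05.


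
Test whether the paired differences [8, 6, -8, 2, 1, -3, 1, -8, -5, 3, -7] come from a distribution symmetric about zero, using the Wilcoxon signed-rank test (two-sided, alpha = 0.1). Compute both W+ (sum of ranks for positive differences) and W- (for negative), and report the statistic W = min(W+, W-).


Step 1: Drop any zero differences (none here) and take |d_i|.
|d| = [8, 6, 8, 2, 1, 3, 1, 8, 5, 3, 7]
Step 2: Midrank |d_i| (ties get averaged ranks).
ranks: |8|->10, |6|->7, |8|->10, |2|->3, |1|->1.5, |3|->4.5, |1|->1.5, |8|->10, |5|->6, |3|->4.5, |7|->8
Step 3: Attach original signs; sum ranks with positive sign and with negative sign.
W+ = 10 + 7 + 3 + 1.5 + 1.5 + 4.5 = 27.5
W- = 10 + 4.5 + 10 + 6 + 8 = 38.5
(Check: W+ + W- = 66 should equal n(n+1)/2 = 66.)
Step 4: Test statistic W = min(W+, W-) = 27.5.
Step 5: Ties in |d|, so use the tie-corrected normal approximation.
        E[W] = n(n+1)/4 = 11*12/4 = 33.
        Tie groups: |d|=1 (t=2), |d|=3 (t=2), |d|=8 (t=3); sum(t^3 - t) = 36.
        Var[W] = n(n+1)(2n+1)/24 - sum(t^3-t)/48 = 3036/24 - 36/48 = 125.75.
        z = (W - E[W]) / sqrt(Var[W]) = (27.5 - 33) / 11.2138 = -0.4905.
        Two-sided p = 2*Phi(z) = 0.623804.
Step 6: alpha = 0.1. fail to reject H0.

W+ = 27.5, W- = 38.5, W = min = 27.5, p = 0.623804, fail to reject H0.


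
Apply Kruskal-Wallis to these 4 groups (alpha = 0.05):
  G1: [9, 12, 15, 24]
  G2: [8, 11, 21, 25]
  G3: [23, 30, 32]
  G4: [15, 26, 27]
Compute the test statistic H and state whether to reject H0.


Step 1: Combine all N = 14 observations and assign midranks.
sorted (value, group, rank): (8,G2,1), (9,G1,2), (11,G2,3), (12,G1,4), (15,G1,5.5), (15,G4,5.5), (21,G2,7), (23,G3,8), (24,G1,9), (25,G2,10), (26,G4,11), (27,G4,12), (30,G3,13), (32,G3,14)
Step 2: Sum ranks within each group.
R_1 = 20.5 (n_1 = 4)
R_2 = 21 (n_2 = 4)
R_3 = 35 (n_3 = 3)
R_4 = 28.5 (n_4 = 3)
Step 3: H = 12/(N(N+1)) * sum(R_i^2/n_i) - 3(N+1)
     = 12/(14*15) * (20.5^2/4 + 21^2/4 + 35^2/3 + 28.5^2/3) - 3*15
     = 0.057143 * 894.396 - 45
     = 6.108333.
Step 4: Ties present; correction factor C = 1 - 6/(14^3 - 14) = 0.997802. Corrected H = 6.108333 / 0.997802 = 6.121788.
Step 5: Under H0, H ~ chi^2(3); p-value = 0.105833.
Step 6: alpha = 0.05. fail to reject H0.

H = 6.1218, df = 3, p = 0.105833, fail to reject H0.


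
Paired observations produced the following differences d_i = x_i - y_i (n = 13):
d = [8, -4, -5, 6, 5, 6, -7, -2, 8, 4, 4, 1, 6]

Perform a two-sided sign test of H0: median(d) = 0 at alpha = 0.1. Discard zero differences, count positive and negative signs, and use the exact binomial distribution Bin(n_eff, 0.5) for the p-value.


Step 1: Discard zero differences. Original n = 13; n_eff = number of nonzero differences = 13.
Nonzero differences (with sign): +8, -4, -5, +6, +5, +6, -7, -2, +8, +4, +4, +1, +6
Step 2: Count signs: positive = 9, negative = 4.
Step 3: Under H0: P(positive) = 0.5, so the number of positives S ~ Bin(13, 0.5).
Step 4: Two-sided exact p-value = sum of Bin(13,0.5) probabilities at or below the observed probability = 0.266846.
Step 5: alpha = 0.1. fail to reject H0.

n_eff = 13, pos = 9, neg = 4, p = 0.266846, fail to reject H0.


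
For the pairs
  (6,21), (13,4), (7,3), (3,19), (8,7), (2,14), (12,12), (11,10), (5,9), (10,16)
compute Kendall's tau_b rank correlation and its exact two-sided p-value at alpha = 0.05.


Step 1: Enumerate the 45 unordered pairs (i,j) with i<j and classify each by sign(x_j-x_i) * sign(y_j-y_i).
  (1,2):dx=+7,dy=-17->D; (1,3):dx=+1,dy=-18->D; (1,4):dx=-3,dy=-2->C; (1,5):dx=+2,dy=-14->D
  (1,6):dx=-4,dy=-7->C; (1,7):dx=+6,dy=-9->D; (1,8):dx=+5,dy=-11->D; (1,9):dx=-1,dy=-12->C
  (1,10):dx=+4,dy=-5->D; (2,3):dx=-6,dy=-1->C; (2,4):dx=-10,dy=+15->D; (2,5):dx=-5,dy=+3->D
  (2,6):dx=-11,dy=+10->D; (2,7):dx=-1,dy=+8->D; (2,8):dx=-2,dy=+6->D; (2,9):dx=-8,dy=+5->D
  (2,10):dx=-3,dy=+12->D; (3,4):dx=-4,dy=+16->D; (3,5):dx=+1,dy=+4->C; (3,6):dx=-5,dy=+11->D
  (3,7):dx=+5,dy=+9->C; (3,8):dx=+4,dy=+7->C; (3,9):dx=-2,dy=+6->D; (3,10):dx=+3,dy=+13->C
  (4,5):dx=+5,dy=-12->D; (4,6):dx=-1,dy=-5->C; (4,7):dx=+9,dy=-7->D; (4,8):dx=+8,dy=-9->D
  (4,9):dx=+2,dy=-10->D; (4,10):dx=+7,dy=-3->D; (5,6):dx=-6,dy=+7->D; (5,7):dx=+4,dy=+5->C
  (5,8):dx=+3,dy=+3->C; (5,9):dx=-3,dy=+2->D; (5,10):dx=+2,dy=+9->C; (6,7):dx=+10,dy=-2->D
  (6,8):dx=+9,dy=-4->D; (6,9):dx=+3,dy=-5->D; (6,10):dx=+8,dy=+2->C; (7,8):dx=-1,dy=-2->C
  (7,9):dx=-7,dy=-3->C; (7,10):dx=-2,dy=+4->D; (8,9):dx=-6,dy=-1->C; (8,10):dx=-1,dy=+6->D
  (9,10):dx=+5,dy=+7->C
Step 2: C = 17, D = 28, total pairs = 45.
Step 3: tau = (C - D)/(n(n-1)/2) = (17 - 28)/45 = -0.244444.
Step 4: Exact two-sided p-value (enumerate n! = 3628800 permutations of y under H0): p = 0.380720.
Step 5: alpha = 0.05. fail to reject H0.

tau_b = -0.2444 (C=17, D=28), p = 0.380720, fail to reject H0.


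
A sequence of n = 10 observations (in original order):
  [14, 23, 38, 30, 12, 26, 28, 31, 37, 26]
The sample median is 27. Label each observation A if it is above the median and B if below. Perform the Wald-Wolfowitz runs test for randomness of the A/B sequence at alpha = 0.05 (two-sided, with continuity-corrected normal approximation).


Step 1: Compute median = 27; label A = above, B = below.
Labels in order: BBAABBAAAB  (n_A = 5, n_B = 5)
Step 2: Count runs R = 5.
Step 3: Under H0 (random ordering), E[R] = 2*n_A*n_B/(n_A+n_B) + 1 = 2*5*5/10 + 1 = 6.0000.
        Var[R] = 2*n_A*n_B*(2*n_A*n_B - n_A - n_B) / ((n_A+n_B)^2 * (n_A+n_B-1)) = 2000/900 = 2.2222.
        SD[R] = 1.4907.
Step 4: Continuity-corrected z = (R + 0.5 - E[R]) / SD[R] = (5 + 0.5 - 6.0000) / 1.4907 = -0.3354.
Step 5: Two-sided p-value via normal approximation = 2*(1 - Phi(|z|)) = 0.737316.
Step 6: alpha = 0.05. fail to reject H0.

R = 5, z = -0.3354, p = 0.737316, fail to reject H0.


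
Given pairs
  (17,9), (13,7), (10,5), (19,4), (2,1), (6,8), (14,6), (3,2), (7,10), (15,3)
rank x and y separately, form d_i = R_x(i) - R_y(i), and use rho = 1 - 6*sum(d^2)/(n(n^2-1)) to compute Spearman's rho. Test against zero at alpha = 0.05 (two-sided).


Step 1: Rank x and y separately (midranks; no ties here).
rank(x): 17->9, 13->6, 10->5, 19->10, 2->1, 6->3, 14->7, 3->2, 7->4, 15->8
rank(y): 9->9, 7->7, 5->5, 4->4, 1->1, 8->8, 6->6, 2->2, 10->10, 3->3
Step 2: d_i = R_x(i) - R_y(i); compute d_i^2.
  (9-9)^2=0, (6-7)^2=1, (5-5)^2=0, (10-4)^2=36, (1-1)^2=0, (3-8)^2=25, (7-6)^2=1, (2-2)^2=0, (4-10)^2=36, (8-3)^2=25
sum(d^2) = 124.
Step 3: rho = 1 - 6*124 / (10*(10^2 - 1)) = 1 - 744/990 = 0.248485.
Step 4: Under H0, t = rho * sqrt((n-2)/(1-rho^2)) = 0.7256 ~ t(8).
Step 5: Two-sided p-value from the t-distribution with 8 df = 0.488776.
Step 6: alpha = 0.05. fail to reject H0.

rho = 0.2485, p = 0.488776, fail to reject H0 at alpha = 0.05.


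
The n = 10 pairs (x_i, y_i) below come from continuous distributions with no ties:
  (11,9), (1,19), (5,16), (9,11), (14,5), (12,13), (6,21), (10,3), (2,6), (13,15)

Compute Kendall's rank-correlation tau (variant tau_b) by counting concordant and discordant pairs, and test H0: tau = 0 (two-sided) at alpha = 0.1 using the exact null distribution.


Step 1: Enumerate the 45 unordered pairs (i,j) with i<j and classify each by sign(x_j-x_i) * sign(y_j-y_i).
  (1,2):dx=-10,dy=+10->D; (1,3):dx=-6,dy=+7->D; (1,4):dx=-2,dy=+2->D; (1,5):dx=+3,dy=-4->D
  (1,6):dx=+1,dy=+4->C; (1,7):dx=-5,dy=+12->D; (1,8):dx=-1,dy=-6->C; (1,9):dx=-9,dy=-3->C
  (1,10):dx=+2,dy=+6->C; (2,3):dx=+4,dy=-3->D; (2,4):dx=+8,dy=-8->D; (2,5):dx=+13,dy=-14->D
  (2,6):dx=+11,dy=-6->D; (2,7):dx=+5,dy=+2->C; (2,8):dx=+9,dy=-16->D; (2,9):dx=+1,dy=-13->D
  (2,10):dx=+12,dy=-4->D; (3,4):dx=+4,dy=-5->D; (3,5):dx=+9,dy=-11->D; (3,6):dx=+7,dy=-3->D
  (3,7):dx=+1,dy=+5->C; (3,8):dx=+5,dy=-13->D; (3,9):dx=-3,dy=-10->C; (3,10):dx=+8,dy=-1->D
  (4,5):dx=+5,dy=-6->D; (4,6):dx=+3,dy=+2->C; (4,7):dx=-3,dy=+10->D; (4,8):dx=+1,dy=-8->D
  (4,9):dx=-7,dy=-5->C; (4,10):dx=+4,dy=+4->C; (5,6):dx=-2,dy=+8->D; (5,7):dx=-8,dy=+16->D
  (5,8):dx=-4,dy=-2->C; (5,9):dx=-12,dy=+1->D; (5,10):dx=-1,dy=+10->D; (6,7):dx=-6,dy=+8->D
  (6,8):dx=-2,dy=-10->C; (6,9):dx=-10,dy=-7->C; (6,10):dx=+1,dy=+2->C; (7,8):dx=+4,dy=-18->D
  (7,9):dx=-4,dy=-15->C; (7,10):dx=+7,dy=-6->D; (8,9):dx=-8,dy=+3->D; (8,10):dx=+3,dy=+12->C
  (9,10):dx=+11,dy=+9->C
Step 2: C = 17, D = 28, total pairs = 45.
Step 3: tau = (C - D)/(n(n-1)/2) = (17 - 28)/45 = -0.244444.
Step 4: Exact two-sided p-value (enumerate n! = 3628800 permutations of y under H0): p = 0.380720.
Step 5: alpha = 0.1. fail to reject H0.

tau_b = -0.2444 (C=17, D=28), p = 0.380720, fail to reject H0.


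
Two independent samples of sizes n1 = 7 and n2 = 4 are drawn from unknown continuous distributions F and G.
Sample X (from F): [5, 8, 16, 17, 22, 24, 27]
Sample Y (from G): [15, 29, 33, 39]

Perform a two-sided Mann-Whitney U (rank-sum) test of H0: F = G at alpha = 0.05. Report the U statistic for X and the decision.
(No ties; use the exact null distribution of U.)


Step 1: Combine and sort all 11 observations; assign midranks.
sorted (value, group): (5,X), (8,X), (15,Y), (16,X), (17,X), (22,X), (24,X), (27,X), (29,Y), (33,Y), (39,Y)
ranks: 5->1, 8->2, 15->3, 16->4, 17->5, 22->6, 24->7, 27->8, 29->9, 33->10, 39->11
Step 2: Rank sum for X: R1 = 1 + 2 + 4 + 5 + 6 + 7 + 8 = 33.
Step 3: U_X = R1 - n1(n1+1)/2 = 33 - 7*8/2 = 33 - 28 = 5.
       U_Y = n1*n2 - U_X = 28 - 5 = 23.
Step 4: No ties, so the exact null distribution of U (based on enumerating the C(11,7) = 330 equally likely rank assignments) gives the two-sided p-value.
Step 5: p-value = 0.109091; compare to alpha = 0.05. fail to reject H0.

U_X = 5, p = 0.109091, fail to reject H0 at alpha = 0.05.


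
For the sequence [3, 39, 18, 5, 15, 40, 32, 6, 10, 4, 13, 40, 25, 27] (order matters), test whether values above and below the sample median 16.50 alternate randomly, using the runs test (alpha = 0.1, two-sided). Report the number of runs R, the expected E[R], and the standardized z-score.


Step 1: Compute median = 16.50; label A = above, B = below.
Labels in order: BAABBAABBBBAAA  (n_A = 7, n_B = 7)
Step 2: Count runs R = 6.
Step 3: Under H0 (random ordering), E[R] = 2*n_A*n_B/(n_A+n_B) + 1 = 2*7*7/14 + 1 = 8.0000.
        Var[R] = 2*n_A*n_B*(2*n_A*n_B - n_A - n_B) / ((n_A+n_B)^2 * (n_A+n_B-1)) = 8232/2548 = 3.2308.
        SD[R] = 1.7974.
Step 4: Continuity-corrected z = (R + 0.5 - E[R]) / SD[R] = (6 + 0.5 - 8.0000) / 1.7974 = -0.8345.
Step 5: Two-sided p-value via normal approximation = 2*(1 - Phi(|z|)) = 0.403986.
Step 6: alpha = 0.1. fail to reject H0.

R = 6, z = -0.8345, p = 0.403986, fail to reject H0.


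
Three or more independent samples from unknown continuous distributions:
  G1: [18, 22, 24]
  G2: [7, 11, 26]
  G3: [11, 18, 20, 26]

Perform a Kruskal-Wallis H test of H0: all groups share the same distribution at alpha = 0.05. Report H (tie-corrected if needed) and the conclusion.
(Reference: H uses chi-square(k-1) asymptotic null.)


Step 1: Combine all N = 10 observations and assign midranks.
sorted (value, group, rank): (7,G2,1), (11,G2,2.5), (11,G3,2.5), (18,G1,4.5), (18,G3,4.5), (20,G3,6), (22,G1,7), (24,G1,8), (26,G2,9.5), (26,G3,9.5)
Step 2: Sum ranks within each group.
R_1 = 19.5 (n_1 = 3)
R_2 = 13 (n_2 = 3)
R_3 = 22.5 (n_3 = 4)
Step 3: H = 12/(N(N+1)) * sum(R_i^2/n_i) - 3(N+1)
     = 12/(10*11) * (19.5^2/3 + 13^2/3 + 22.5^2/4) - 3*11
     = 0.109091 * 309.646 - 33
     = 0.779545.
Step 4: Ties present; correction factor C = 1 - 18/(10^3 - 10) = 0.981818. Corrected H = 0.779545 / 0.981818 = 0.793981.
Step 5: Under H0, H ~ chi^2(2); p-value = 0.672340.
Step 6: alpha = 0.05. fail to reject H0.

H = 0.7940, df = 2, p = 0.672340, fail to reject H0.


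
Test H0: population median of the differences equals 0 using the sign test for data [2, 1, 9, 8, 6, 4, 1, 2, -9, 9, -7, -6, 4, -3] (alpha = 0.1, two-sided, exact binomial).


Step 1: Discard zero differences. Original n = 14; n_eff = number of nonzero differences = 14.
Nonzero differences (with sign): +2, +1, +9, +8, +6, +4, +1, +2, -9, +9, -7, -6, +4, -3
Step 2: Count signs: positive = 10, negative = 4.
Step 3: Under H0: P(positive) = 0.5, so the number of positives S ~ Bin(14, 0.5).
Step 4: Two-sided exact p-value = sum of Bin(14,0.5) probabilities at or below the observed probability = 0.179565.
Step 5: alpha = 0.1. fail to reject H0.

n_eff = 14, pos = 10, neg = 4, p = 0.179565, fail to reject H0.


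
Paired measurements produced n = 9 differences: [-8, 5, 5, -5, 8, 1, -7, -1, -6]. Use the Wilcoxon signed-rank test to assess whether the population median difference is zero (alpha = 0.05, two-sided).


Step 1: Drop any zero differences (none here) and take |d_i|.
|d| = [8, 5, 5, 5, 8, 1, 7, 1, 6]
Step 2: Midrank |d_i| (ties get averaged ranks).
ranks: |8|->8.5, |5|->4, |5|->4, |5|->4, |8|->8.5, |1|->1.5, |7|->7, |1|->1.5, |6|->6
Step 3: Attach original signs; sum ranks with positive sign and with negative sign.
W+ = 4 + 4 + 8.5 + 1.5 = 18
W- = 8.5 + 4 + 7 + 1.5 + 6 = 27
(Check: W+ + W- = 45 should equal n(n+1)/2 = 45.)
Step 4: Test statistic W = min(W+, W-) = 18.
Step 5: Ties in |d|, so use the tie-corrected normal approximation.
        E[W] = n(n+1)/4 = 9*10/4 = 22.5.
        Tie groups: |d|=1 (t=2), |d|=5 (t=3), |d|=8 (t=2); sum(t^3 - t) = 36.
        Var[W] = n(n+1)(2n+1)/24 - sum(t^3-t)/48 = 1710/24 - 36/48 = 70.5.
        z = (W - E[W]) / sqrt(Var[W]) = (18 - 22.5) / 8.3964 = -0.5359.
        Two-sided p = 2*Phi(z) = 0.591998.
Step 6: alpha = 0.05. fail to reject H0.

W+ = 18, W- = 27, W = min = 18, p = 0.591998, fail to reject H0.


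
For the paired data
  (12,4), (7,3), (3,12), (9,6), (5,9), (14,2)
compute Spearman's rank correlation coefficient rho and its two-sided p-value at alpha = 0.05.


Step 1: Rank x and y separately (midranks; no ties here).
rank(x): 12->5, 7->3, 3->1, 9->4, 5->2, 14->6
rank(y): 4->3, 3->2, 12->6, 6->4, 9->5, 2->1
Step 2: d_i = R_x(i) - R_y(i); compute d_i^2.
  (5-3)^2=4, (3-2)^2=1, (1-6)^2=25, (4-4)^2=0, (2-5)^2=9, (6-1)^2=25
sum(d^2) = 64.
Step 3: rho = 1 - 6*64 / (6*(6^2 - 1)) = 1 - 384/210 = -0.828571.
Step 4: Under H0, t = rho * sqrt((n-2)/(1-rho^2)) = -2.9598 ~ t(4).
Step 5: Two-sided p-value from the t-distribution with 4 df = 0.041563.
Step 6: alpha = 0.05. reject H0.

rho = -0.8286, p = 0.041563, reject H0 at alpha = 0.05.


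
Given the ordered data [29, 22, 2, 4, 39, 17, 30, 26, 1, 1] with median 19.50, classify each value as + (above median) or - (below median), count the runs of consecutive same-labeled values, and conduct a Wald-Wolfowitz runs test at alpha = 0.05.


Step 1: Compute median = 19.50; label A = above, B = below.
Labels in order: AABBABAABB  (n_A = 5, n_B = 5)
Step 2: Count runs R = 6.
Step 3: Under H0 (random ordering), E[R] = 2*n_A*n_B/(n_A+n_B) + 1 = 2*5*5/10 + 1 = 6.0000.
        Var[R] = 2*n_A*n_B*(2*n_A*n_B - n_A - n_B) / ((n_A+n_B)^2 * (n_A+n_B-1)) = 2000/900 = 2.2222.
        SD[R] = 1.4907.
Step 4: R = E[R], so z = 0 with no continuity correction.
Step 5: Two-sided p-value via normal approximation = 2*(1 - Phi(|z|)) = 1.000000.
Step 6: alpha = 0.05. fail to reject H0.

R = 6, z = 0.0000, p = 1.000000, fail to reject H0.


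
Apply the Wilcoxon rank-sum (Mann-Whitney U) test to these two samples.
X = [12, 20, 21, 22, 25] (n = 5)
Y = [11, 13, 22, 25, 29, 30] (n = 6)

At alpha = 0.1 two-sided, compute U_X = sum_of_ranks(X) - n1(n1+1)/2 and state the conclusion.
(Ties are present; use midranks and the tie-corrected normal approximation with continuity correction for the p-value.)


Step 1: Combine and sort all 11 observations; assign midranks.
sorted (value, group): (11,Y), (12,X), (13,Y), (20,X), (21,X), (22,X), (22,Y), (25,X), (25,Y), (29,Y), (30,Y)
ranks: 11->1, 12->2, 13->3, 20->4, 21->5, 22->6.5, 22->6.5, 25->8.5, 25->8.5, 29->10, 30->11
Step 2: Rank sum for X: R1 = 2 + 4 + 5 + 6.5 + 8.5 = 26.
Step 3: U_X = R1 - n1(n1+1)/2 = 26 - 5*6/2 = 26 - 15 = 11.
       U_Y = n1*n2 - U_X = 30 - 11 = 19.
Step 4: Ties are present, so use the tie-corrected normal approximation (with continuity correction) for the p-value.
Step 5: p-value = 0.520916; compare to alpha = 0.1. fail to reject H0.

U_X = 11, p = 0.520916, fail to reject H0 at alpha = 0.1.


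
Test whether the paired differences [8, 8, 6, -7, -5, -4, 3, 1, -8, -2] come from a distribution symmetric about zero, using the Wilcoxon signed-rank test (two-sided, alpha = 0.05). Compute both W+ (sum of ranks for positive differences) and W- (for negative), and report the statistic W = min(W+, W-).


Step 1: Drop any zero differences (none here) and take |d_i|.
|d| = [8, 8, 6, 7, 5, 4, 3, 1, 8, 2]
Step 2: Midrank |d_i| (ties get averaged ranks).
ranks: |8|->9, |8|->9, |6|->6, |7|->7, |5|->5, |4|->4, |3|->3, |1|->1, |8|->9, |2|->2
Step 3: Attach original signs; sum ranks with positive sign and with negative sign.
W+ = 9 + 9 + 6 + 3 + 1 = 28
W- = 7 + 5 + 4 + 9 + 2 = 27
(Check: W+ + W- = 55 should equal n(n+1)/2 = 55.)
Step 4: Test statistic W = min(W+, W-) = 27.
Step 5: Ties in |d|, so use the tie-corrected normal approximation.
        E[W] = n(n+1)/4 = 10*11/4 = 27.5.
        Tie groups: |d|=8 (t=3); sum(t^3 - t) = 24.
        Var[W] = n(n+1)(2n+1)/24 - sum(t^3-t)/48 = 2310/24 - 24/48 = 95.75.
        z = (W - E[W]) / sqrt(Var[W]) = (27 - 27.5) / 9.7852 = -0.0511.
        Two-sided p = 2*Phi(z) = 0.959248.
Step 6: alpha = 0.05. fail to reject H0.

W+ = 28, W- = 27, W = min = 27, p = 0.959248, fail to reject H0.


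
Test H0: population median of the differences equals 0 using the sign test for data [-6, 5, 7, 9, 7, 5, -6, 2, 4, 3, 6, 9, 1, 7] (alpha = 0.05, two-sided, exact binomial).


Step 1: Discard zero differences. Original n = 14; n_eff = number of nonzero differences = 14.
Nonzero differences (with sign): -6, +5, +7, +9, +7, +5, -6, +2, +4, +3, +6, +9, +1, +7
Step 2: Count signs: positive = 12, negative = 2.
Step 3: Under H0: P(positive) = 0.5, so the number of positives S ~ Bin(14, 0.5).
Step 4: Two-sided exact p-value = sum of Bin(14,0.5) probabilities at or below the observed probability = 0.012939.
Step 5: alpha = 0.05. reject H0.

n_eff = 14, pos = 12, neg = 2, p = 0.012939, reject H0.


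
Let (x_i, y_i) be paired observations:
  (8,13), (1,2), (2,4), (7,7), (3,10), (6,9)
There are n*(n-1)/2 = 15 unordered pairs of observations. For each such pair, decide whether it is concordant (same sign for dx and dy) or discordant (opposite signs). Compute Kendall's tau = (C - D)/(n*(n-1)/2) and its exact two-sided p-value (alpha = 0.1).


Step 1: Enumerate the 15 unordered pairs (i,j) with i<j and classify each by sign(x_j-x_i) * sign(y_j-y_i).
  (1,2):dx=-7,dy=-11->C; (1,3):dx=-6,dy=-9->C; (1,4):dx=-1,dy=-6->C; (1,5):dx=-5,dy=-3->C
  (1,6):dx=-2,dy=-4->C; (2,3):dx=+1,dy=+2->C; (2,4):dx=+6,dy=+5->C; (2,5):dx=+2,dy=+8->C
  (2,6):dx=+5,dy=+7->C; (3,4):dx=+5,dy=+3->C; (3,5):dx=+1,dy=+6->C; (3,6):dx=+4,dy=+5->C
  (4,5):dx=-4,dy=+3->D; (4,6):dx=-1,dy=+2->D; (5,6):dx=+3,dy=-1->D
Step 2: C = 12, D = 3, total pairs = 15.
Step 3: tau = (C - D)/(n(n-1)/2) = (12 - 3)/15 = 0.600000.
Step 4: Exact two-sided p-value (enumerate n! = 720 permutations of y under H0): p = 0.136111.
Step 5: alpha = 0.1. fail to reject H0.

tau_b = 0.6000 (C=12, D=3), p = 0.136111, fail to reject H0.


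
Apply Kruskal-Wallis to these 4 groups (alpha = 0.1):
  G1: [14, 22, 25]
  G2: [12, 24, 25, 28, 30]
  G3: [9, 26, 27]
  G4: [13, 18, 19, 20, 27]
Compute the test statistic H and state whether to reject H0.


Step 1: Combine all N = 16 observations and assign midranks.
sorted (value, group, rank): (9,G3,1), (12,G2,2), (13,G4,3), (14,G1,4), (18,G4,5), (19,G4,6), (20,G4,7), (22,G1,8), (24,G2,9), (25,G1,10.5), (25,G2,10.5), (26,G3,12), (27,G3,13.5), (27,G4,13.5), (28,G2,15), (30,G2,16)
Step 2: Sum ranks within each group.
R_1 = 22.5 (n_1 = 3)
R_2 = 52.5 (n_2 = 5)
R_3 = 26.5 (n_3 = 3)
R_4 = 34.5 (n_4 = 5)
Step 3: H = 12/(N(N+1)) * sum(R_i^2/n_i) - 3(N+1)
     = 12/(16*17) * (22.5^2/3 + 52.5^2/5 + 26.5^2/3 + 34.5^2/5) - 3*17
     = 0.044118 * 1192.13 - 51
     = 1.594118.
Step 4: Ties present; correction factor C = 1 - 12/(16^3 - 16) = 0.997059. Corrected H = 1.594118 / 0.997059 = 1.598820.
Step 5: Under H0, H ~ chi^2(3); p-value = 0.659657.
Step 6: alpha = 0.1. fail to reject H0.

H = 1.5988, df = 3, p = 0.659657, fail to reject H0.


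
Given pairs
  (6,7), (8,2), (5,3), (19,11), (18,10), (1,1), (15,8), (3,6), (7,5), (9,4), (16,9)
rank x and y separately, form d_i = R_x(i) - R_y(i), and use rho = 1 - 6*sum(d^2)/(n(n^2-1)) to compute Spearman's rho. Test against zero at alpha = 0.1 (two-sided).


Step 1: Rank x and y separately (midranks; no ties here).
rank(x): 6->4, 8->6, 5->3, 19->11, 18->10, 1->1, 15->8, 3->2, 7->5, 9->7, 16->9
rank(y): 7->7, 2->2, 3->3, 11->11, 10->10, 1->1, 8->8, 6->6, 5->5, 4->4, 9->9
Step 2: d_i = R_x(i) - R_y(i); compute d_i^2.
  (4-7)^2=9, (6-2)^2=16, (3-3)^2=0, (11-11)^2=0, (10-10)^2=0, (1-1)^2=0, (8-8)^2=0, (2-6)^2=16, (5-5)^2=0, (7-4)^2=9, (9-9)^2=0
sum(d^2) = 50.
Step 3: rho = 1 - 6*50 / (11*(11^2 - 1)) = 1 - 300/1320 = 0.772727.
Step 4: Under H0, t = rho * sqrt((n-2)/(1-rho^2)) = 3.6522 ~ t(9).
Step 5: Two-sided p-value from the t-distribution with 9 df = 0.005299.
Step 6: alpha = 0.1. reject H0.

rho = 0.7727, p = 0.005299, reject H0 at alpha = 0.1.


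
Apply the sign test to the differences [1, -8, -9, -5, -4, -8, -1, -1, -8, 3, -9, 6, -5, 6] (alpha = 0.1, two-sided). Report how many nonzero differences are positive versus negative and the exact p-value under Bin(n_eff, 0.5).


Step 1: Discard zero differences. Original n = 14; n_eff = number of nonzero differences = 14.
Nonzero differences (with sign): +1, -8, -9, -5, -4, -8, -1, -1, -8, +3, -9, +6, -5, +6
Step 2: Count signs: positive = 4, negative = 10.
Step 3: Under H0: P(positive) = 0.5, so the number of positives S ~ Bin(14, 0.5).
Step 4: Two-sided exact p-value = sum of Bin(14,0.5) probabilities at or below the observed probability = 0.179565.
Step 5: alpha = 0.1. fail to reject H0.

n_eff = 14, pos = 4, neg = 10, p = 0.179565, fail to reject H0.


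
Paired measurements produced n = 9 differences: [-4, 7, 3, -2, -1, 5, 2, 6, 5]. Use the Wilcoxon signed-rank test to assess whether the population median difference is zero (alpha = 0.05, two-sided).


Step 1: Drop any zero differences (none here) and take |d_i|.
|d| = [4, 7, 3, 2, 1, 5, 2, 6, 5]
Step 2: Midrank |d_i| (ties get averaged ranks).
ranks: |4|->5, |7|->9, |3|->4, |2|->2.5, |1|->1, |5|->6.5, |2|->2.5, |6|->8, |5|->6.5
Step 3: Attach original signs; sum ranks with positive sign and with negative sign.
W+ = 9 + 4 + 6.5 + 2.5 + 8 + 6.5 = 36.5
W- = 5 + 2.5 + 1 = 8.5
(Check: W+ + W- = 45 should equal n(n+1)/2 = 45.)
Step 4: Test statistic W = min(W+, W-) = 8.5.
Step 5: Ties in |d|, so use the tie-corrected normal approximation.
        E[W] = n(n+1)/4 = 9*10/4 = 22.5.
        Tie groups: |d|=2 (t=2), |d|=5 (t=2); sum(t^3 - t) = 12.
        Var[W] = n(n+1)(2n+1)/24 - sum(t^3-t)/48 = 1710/24 - 12/48 = 71.
        z = (W - E[W]) / sqrt(Var[W]) = (8.5 - 22.5) / 8.4261 = -1.6615.
        Two-sided p = 2*Phi(z) = 0.096614.
Step 6: alpha = 0.05. fail to reject H0.

W+ = 36.5, W- = 8.5, W = min = 8.5, p = 0.096614, fail to reject H0.


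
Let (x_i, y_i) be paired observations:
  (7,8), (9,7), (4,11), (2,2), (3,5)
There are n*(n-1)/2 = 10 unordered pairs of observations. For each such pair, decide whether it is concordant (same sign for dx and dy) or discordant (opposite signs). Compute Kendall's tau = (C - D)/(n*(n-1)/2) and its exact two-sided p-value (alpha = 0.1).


Step 1: Enumerate the 10 unordered pairs (i,j) with i<j and classify each by sign(x_j-x_i) * sign(y_j-y_i).
  (1,2):dx=+2,dy=-1->D; (1,3):dx=-3,dy=+3->D; (1,4):dx=-5,dy=-6->C; (1,5):dx=-4,dy=-3->C
  (2,3):dx=-5,dy=+4->D; (2,4):dx=-7,dy=-5->C; (2,5):dx=-6,dy=-2->C; (3,4):dx=-2,dy=-9->C
  (3,5):dx=-1,dy=-6->C; (4,5):dx=+1,dy=+3->C
Step 2: C = 7, D = 3, total pairs = 10.
Step 3: tau = (C - D)/(n(n-1)/2) = (7 - 3)/10 = 0.400000.
Step 4: Exact two-sided p-value (enumerate n! = 120 permutations of y under H0): p = 0.483333.
Step 5: alpha = 0.1. fail to reject H0.

tau_b = 0.4000 (C=7, D=3), p = 0.483333, fail to reject H0.


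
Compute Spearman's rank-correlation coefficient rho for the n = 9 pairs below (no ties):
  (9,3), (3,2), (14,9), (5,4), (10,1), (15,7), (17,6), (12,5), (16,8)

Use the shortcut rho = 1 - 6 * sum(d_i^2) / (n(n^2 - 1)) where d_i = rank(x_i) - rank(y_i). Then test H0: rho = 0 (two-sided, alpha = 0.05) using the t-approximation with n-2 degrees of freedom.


Step 1: Rank x and y separately (midranks; no ties here).
rank(x): 9->3, 3->1, 14->6, 5->2, 10->4, 15->7, 17->9, 12->5, 16->8
rank(y): 3->3, 2->2, 9->9, 4->4, 1->1, 7->7, 6->6, 5->5, 8->8
Step 2: d_i = R_x(i) - R_y(i); compute d_i^2.
  (3-3)^2=0, (1-2)^2=1, (6-9)^2=9, (2-4)^2=4, (4-1)^2=9, (7-7)^2=0, (9-6)^2=9, (5-5)^2=0, (8-8)^2=0
sum(d^2) = 32.
Step 3: rho = 1 - 6*32 / (9*(9^2 - 1)) = 1 - 192/720 = 0.733333.
Step 4: Under H0, t = rho * sqrt((n-2)/(1-rho^2)) = 2.8538 ~ t(7).
Step 5: Two-sided p-value from the t-distribution with 7 df = 0.024554.
Step 6: alpha = 0.05. reject H0.

rho = 0.7333, p = 0.024554, reject H0 at alpha = 0.05.


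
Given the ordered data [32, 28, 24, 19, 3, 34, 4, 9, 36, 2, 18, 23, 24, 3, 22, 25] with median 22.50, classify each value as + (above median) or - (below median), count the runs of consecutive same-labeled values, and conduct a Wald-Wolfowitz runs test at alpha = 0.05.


Step 1: Compute median = 22.50; label A = above, B = below.
Labels in order: AAABBABBABBAABBA  (n_A = 8, n_B = 8)
Step 2: Count runs R = 9.
Step 3: Under H0 (random ordering), E[R] = 2*n_A*n_B/(n_A+n_B) + 1 = 2*8*8/16 + 1 = 9.0000.
        Var[R] = 2*n_A*n_B*(2*n_A*n_B - n_A - n_B) / ((n_A+n_B)^2 * (n_A+n_B-1)) = 14336/3840 = 3.7333.
        SD[R] = 1.9322.
Step 4: R = E[R], so z = 0 with no continuity correction.
Step 5: Two-sided p-value via normal approximation = 2*(1 - Phi(|z|)) = 1.000000.
Step 6: alpha = 0.05. fail to reject H0.

R = 9, z = 0.0000, p = 1.000000, fail to reject H0.


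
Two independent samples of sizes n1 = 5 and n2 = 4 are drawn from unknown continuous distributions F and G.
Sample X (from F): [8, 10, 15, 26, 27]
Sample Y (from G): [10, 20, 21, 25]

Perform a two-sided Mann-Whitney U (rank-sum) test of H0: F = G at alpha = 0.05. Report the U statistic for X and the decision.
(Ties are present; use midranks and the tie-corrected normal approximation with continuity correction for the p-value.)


Step 1: Combine and sort all 9 observations; assign midranks.
sorted (value, group): (8,X), (10,X), (10,Y), (15,X), (20,Y), (21,Y), (25,Y), (26,X), (27,X)
ranks: 8->1, 10->2.5, 10->2.5, 15->4, 20->5, 21->6, 25->7, 26->8, 27->9
Step 2: Rank sum for X: R1 = 1 + 2.5 + 4 + 8 + 9 = 24.5.
Step 3: U_X = R1 - n1(n1+1)/2 = 24.5 - 5*6/2 = 24.5 - 15 = 9.5.
       U_Y = n1*n2 - U_X = 20 - 9.5 = 10.5.
Step 4: Ties are present, so use the tie-corrected normal approximation (with continuity correction) for the p-value.
Step 5: p-value = 1.000000; compare to alpha = 0.05. fail to reject H0.

U_X = 9.5, p = 1.000000, fail to reject H0 at alpha = 0.05.


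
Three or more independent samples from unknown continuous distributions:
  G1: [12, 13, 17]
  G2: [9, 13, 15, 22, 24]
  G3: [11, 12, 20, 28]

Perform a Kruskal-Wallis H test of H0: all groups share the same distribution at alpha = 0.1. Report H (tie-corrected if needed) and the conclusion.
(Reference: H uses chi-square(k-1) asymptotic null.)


Step 1: Combine all N = 12 observations and assign midranks.
sorted (value, group, rank): (9,G2,1), (11,G3,2), (12,G1,3.5), (12,G3,3.5), (13,G1,5.5), (13,G2,5.5), (15,G2,7), (17,G1,8), (20,G3,9), (22,G2,10), (24,G2,11), (28,G3,12)
Step 2: Sum ranks within each group.
R_1 = 17 (n_1 = 3)
R_2 = 34.5 (n_2 = 5)
R_3 = 26.5 (n_3 = 4)
Step 3: H = 12/(N(N+1)) * sum(R_i^2/n_i) - 3(N+1)
     = 12/(12*13) * (17^2/3 + 34.5^2/5 + 26.5^2/4) - 3*13
     = 0.076923 * 509.946 - 39
     = 0.226603.
Step 4: Ties present; correction factor C = 1 - 12/(12^3 - 12) = 0.993007. Corrected H = 0.226603 / 0.993007 = 0.228198.
Step 5: Under H0, H ~ chi^2(2); p-value = 0.892169.
Step 6: alpha = 0.1. fail to reject H0.

H = 0.2282, df = 2, p = 0.892169, fail to reject H0.


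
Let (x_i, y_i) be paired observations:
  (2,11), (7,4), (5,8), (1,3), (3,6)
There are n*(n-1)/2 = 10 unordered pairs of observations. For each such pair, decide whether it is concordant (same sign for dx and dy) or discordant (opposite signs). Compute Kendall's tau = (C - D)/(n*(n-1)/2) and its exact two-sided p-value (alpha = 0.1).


Step 1: Enumerate the 10 unordered pairs (i,j) with i<j and classify each by sign(x_j-x_i) * sign(y_j-y_i).
  (1,2):dx=+5,dy=-7->D; (1,3):dx=+3,dy=-3->D; (1,4):dx=-1,dy=-8->C; (1,5):dx=+1,dy=-5->D
  (2,3):dx=-2,dy=+4->D; (2,4):dx=-6,dy=-1->C; (2,5):dx=-4,dy=+2->D; (3,4):dx=-4,dy=-5->C
  (3,5):dx=-2,dy=-2->C; (4,5):dx=+2,dy=+3->C
Step 2: C = 5, D = 5, total pairs = 10.
Step 3: tau = (C - D)/(n(n-1)/2) = (5 - 5)/10 = 0.000000.
Step 4: Exact two-sided p-value (enumerate n! = 120 permutations of y under H0): p = 1.000000.
Step 5: alpha = 0.1. fail to reject H0.

tau_b = 0.0000 (C=5, D=5), p = 1.000000, fail to reject H0.


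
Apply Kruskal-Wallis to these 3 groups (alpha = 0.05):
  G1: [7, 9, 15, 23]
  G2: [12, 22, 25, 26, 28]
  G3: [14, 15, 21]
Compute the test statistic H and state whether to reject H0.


Step 1: Combine all N = 12 observations and assign midranks.
sorted (value, group, rank): (7,G1,1), (9,G1,2), (12,G2,3), (14,G3,4), (15,G1,5.5), (15,G3,5.5), (21,G3,7), (22,G2,8), (23,G1,9), (25,G2,10), (26,G2,11), (28,G2,12)
Step 2: Sum ranks within each group.
R_1 = 17.5 (n_1 = 4)
R_2 = 44 (n_2 = 5)
R_3 = 16.5 (n_3 = 3)
Step 3: H = 12/(N(N+1)) * sum(R_i^2/n_i) - 3(N+1)
     = 12/(12*13) * (17.5^2/4 + 44^2/5 + 16.5^2/3) - 3*13
     = 0.076923 * 554.513 - 39
     = 3.654808.
Step 4: Ties present; correction factor C = 1 - 6/(12^3 - 12) = 0.996503. Corrected H = 3.654808 / 0.996503 = 3.667632.
Step 5: Under H0, H ~ chi^2(2); p-value = 0.159803.
Step 6: alpha = 0.05. fail to reject H0.

H = 3.6676, df = 2, p = 0.159803, fail to reject H0.
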